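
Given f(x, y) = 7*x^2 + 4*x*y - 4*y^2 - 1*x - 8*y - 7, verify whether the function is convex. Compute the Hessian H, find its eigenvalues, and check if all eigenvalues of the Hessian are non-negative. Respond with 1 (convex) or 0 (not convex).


The Hessian of f(x,y) = 7*x^2 + 4*x*y - 4*y^2 - 1*x - 8*y - 7 is:
H = [[14, 4], [4, -8]]
Trace = 14 - 8 = 6
Determinant = 14*-8 - (4)^2 = -128
Discriminant = (6)^2 - 4*-128 = 548.0
Eigenvalues: lambda_1 = -8.7047, lambda_2 = 14.7047
The function is not convex.

0


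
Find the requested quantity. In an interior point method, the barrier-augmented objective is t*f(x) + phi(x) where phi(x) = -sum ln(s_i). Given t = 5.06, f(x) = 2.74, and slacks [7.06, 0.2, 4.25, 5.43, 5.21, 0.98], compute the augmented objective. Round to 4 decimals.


Step 1: Compute log-barrier.
ln values: [1.9544, -1.6094, 1.4469, 1.6919, 1.6506, -0.0202]
phi = -(1.9544 - 1.6094 + 1.4469 + 1.6919 + 1.6506 - 0.0202) = -5.1142
Step 2: Compute augmented objective.
t*f(x) = 5.06*2.74 = 13.8644
Total = 13.8644 - 5.1142 = 8.7502


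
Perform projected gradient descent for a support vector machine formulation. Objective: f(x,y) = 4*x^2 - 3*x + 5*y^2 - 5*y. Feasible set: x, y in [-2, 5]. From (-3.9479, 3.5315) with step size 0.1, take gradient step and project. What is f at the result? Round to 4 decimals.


Step 1: Compute gradient at (-3.9479, 3.5315).
grad_x = 2*4*-3.9479 - 3 = -34.5832
grad_y = 2*5*3.5315 - 5 = 30.315
Step 2: Gradient step.
x_raw = -3.9479 - 0.1*-34.5832 = -0.4896
y_raw = 3.5315 - 0.1*30.315 = 0.5
Step 3: Project onto [-2, 5].
x_proj = clip(-0.4896) = -0.4896
y_proj = clip(0.5) = 0.5
Step 4: Evaluate f.
f(-0.4896, 0.5) = 1.1775


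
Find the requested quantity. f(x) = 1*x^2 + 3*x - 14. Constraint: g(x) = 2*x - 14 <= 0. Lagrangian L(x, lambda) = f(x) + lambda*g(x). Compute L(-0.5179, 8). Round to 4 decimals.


Step 1: Evaluate f(x).
f(-0.5179) = 1*(-0.5179)^2 + 3*(-0.5179) - 14 = -15.2855
Step 2: Evaluate g(x).
g(-0.5179) = 2*-0.5179 - 14 = -15.0358
Step 3: Compute Lagrangian.
L = -15.2855 + 8*-15.0358 = -135.5719


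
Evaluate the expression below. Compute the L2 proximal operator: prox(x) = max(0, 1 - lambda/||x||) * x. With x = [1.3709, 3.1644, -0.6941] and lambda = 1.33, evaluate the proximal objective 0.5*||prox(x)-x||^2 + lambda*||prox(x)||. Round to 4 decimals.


Step 1: Compute ||x||.
||x|| = 3.5178
Step 2: Compute scaling factor.
scale = max(0, 1 - 1.33/3.5178) = 0.6219
Step 3: prox(x) = [0.8526, 1.968, -0.4317]
||prox(x)|| = 2.1878
Step 4: Proximal objective.
0.5*||prox-x||^2 = 0.8845
lambda*||prox|| = 2.9098
Total = 3.7942


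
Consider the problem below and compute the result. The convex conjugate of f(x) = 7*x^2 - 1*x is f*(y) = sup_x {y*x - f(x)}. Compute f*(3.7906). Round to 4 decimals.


f*(y) = sup_x {y*x - a*x^2 - b*x} = sup_x {(y-b)*x - a*x^2}
FOC: (y - b) - 2a*x = 0 => x* = (y - b)/(2a)
x* = (3.7906 + 1)/(2*7) = 0.3422
f*(3.7906) = (y-b)^2/(4a) = (3.7906 + 1)^2/(4*7)
= 22.9498/28 = 0.8196


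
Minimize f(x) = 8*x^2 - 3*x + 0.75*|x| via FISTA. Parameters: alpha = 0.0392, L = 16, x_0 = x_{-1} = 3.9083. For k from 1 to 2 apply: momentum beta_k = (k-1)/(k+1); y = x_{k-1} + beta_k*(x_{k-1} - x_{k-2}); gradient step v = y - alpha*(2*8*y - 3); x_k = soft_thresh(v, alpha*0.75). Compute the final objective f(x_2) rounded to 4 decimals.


FISTA on f(x) = 8*x^2 - 3*x + 0.75*|x|
L = 16, alpha = 0.0392
Iteration 1: beta = 0.0, y = 3.9083 + 0.0*(3.9083 - 3.9083) = 3.9083
  grad(y) = 59.5328, v = y - alpha*grad = 1.5746
  prox(v) = soft_thresh(1.5746, 0.0294) = 1.5452
Iteration 2: beta = 0.3333, y = 1.5452 + 0.3333*(1.5452 - 3.9083) = 0.7575
  grad(y) = 9.1203, v = y - alpha*grad = 0.4
  prox(v) = soft_thresh(0.4, 0.0294) = 0.3706
f(x_2) = 8*0.3706^2 - 3*0.3706 + 0.75*|0.3706| = 0.2649


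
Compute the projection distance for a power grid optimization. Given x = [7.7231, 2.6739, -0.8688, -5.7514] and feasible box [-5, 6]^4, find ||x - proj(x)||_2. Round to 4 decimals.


Project each component onto [-5, 6].
clip(7.7231) = 6.0, clip(2.6739) = 2.6739, clip(-0.8688) = -0.8688, clip(-5.7514) = -5.0
Projection = [6.0, 2.6739, -0.8688, -5.0]
Squared diffs: [2.9691, 0.0, 0.0, 0.5646]
Distance = sqrt(3.5337) = 1.8798


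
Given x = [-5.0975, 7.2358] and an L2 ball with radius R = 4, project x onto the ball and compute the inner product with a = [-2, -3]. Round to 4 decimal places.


Step 1: Compute ||x|| (intermediates to 6 decimals).
||x|| = sqrt((-5.0975)^2 + 7.2358^2) = 8.851063
Step 2: Project.
Since ||x|| > R, scale = R/||x|| = 4/8.851063 = 0.451923, proj(x) = scale * x
proj(x) = [-2.303677, 3.270024]
Step 3: Dot product.
a^T * proj(x) = -2*(-2.303677) - 3*3.270024 = -5.2027


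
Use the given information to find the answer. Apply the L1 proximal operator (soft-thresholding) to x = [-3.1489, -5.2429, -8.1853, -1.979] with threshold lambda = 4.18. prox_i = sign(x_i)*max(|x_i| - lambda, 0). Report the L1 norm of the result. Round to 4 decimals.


Soft-thresholding with lambda = 4.18:
prox(-3.1489) = sign(-3.1489)*max(|-3.1489| - 4.18, 0) = 0.0
prox(-5.2429) = sign(-5.2429)*max(|-5.2429| - 4.18, 0) = -1.0629
prox(-8.1853) = sign(-8.1853)*max(|-8.1853| - 4.18, 0) = -4.0053
prox(-1.979) = sign(-1.979)*max(|-1.979| - 4.18, 0) = 0.0
prox(x) = [0.0, -1.0629, -4.0053, 0.0]
||prox(x)||_1 = 0.0 + 1.0629 + 4.0053 + 0.0 = 5.0682


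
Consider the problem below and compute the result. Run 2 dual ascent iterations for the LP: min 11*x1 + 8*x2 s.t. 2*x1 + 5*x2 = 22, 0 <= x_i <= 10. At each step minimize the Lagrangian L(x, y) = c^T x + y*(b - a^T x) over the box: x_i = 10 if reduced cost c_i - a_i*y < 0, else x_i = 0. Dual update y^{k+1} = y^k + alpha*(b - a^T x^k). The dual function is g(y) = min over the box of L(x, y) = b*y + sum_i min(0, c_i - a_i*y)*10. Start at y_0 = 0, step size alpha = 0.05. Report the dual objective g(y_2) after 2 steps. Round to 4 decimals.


Dual ascent for LP: min 11*x1 + 8*x2, 2*x1 + 5*x2 = 22, 0 <= x_i <= 10
Step 1: y^k = 0.0, reduced costs: (11.0, 8.0)
  x^k = (0.0, 0.0), subgradient = b - a^T x = 22.0
  y^{k+1} = 0.0 + 0.05*22.0 = 1.1
Step 2: y^k = 1.1, reduced costs: (8.8, 2.5)
  x^k = (0.0, 0.0), subgradient = b - a^T x = 22.0
  y^{k+1} = 1.1 + 0.05*22.0 = 2.2
Dual objective at y_2 = 2.2: reduced costs (6.6, -3.0), box minimizer x = (0.0, 10.0)
g(y_2) = b*y + (c1 - a1*y)*x1 + (c2 - a2*y)*x2 = 22*2.2 + 6.6*0.0 + (-3.0)*10.0 = 48.4 + 0.0 - 30.0 = 18.4


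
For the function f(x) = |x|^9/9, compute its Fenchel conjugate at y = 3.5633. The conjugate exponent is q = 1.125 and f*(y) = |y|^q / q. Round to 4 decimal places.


The conjugate exponent q satisfies 1/p + 1/q = 1.
p = 9, so q = 9/(9 - 1) = 1.125
|y|^q = 3.5633^1.125 = 4.1767
f*(3.5633) = 4.1767 / 1.125 = 3.7126


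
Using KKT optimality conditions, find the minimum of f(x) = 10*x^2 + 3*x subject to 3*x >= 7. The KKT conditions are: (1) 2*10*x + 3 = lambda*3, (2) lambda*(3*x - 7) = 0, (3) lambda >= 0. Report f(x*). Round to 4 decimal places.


Step 1: Try lambda = 0 (constraint inactive).
x_unc = -3/(2*10) = -0.15
Check: 3*-0.15 = -0.45 < 7 -- violated!
Step 2: Constraint must be active: 3*x = 7
x* = 7/3 = 2.3333 (rounded; the exact value 7/3 is used below)
lambda = (2*10*(7/3) + 3)/3 = 16.5556
Step 3: Compute optimal value.
f(x*) = 10*(7/3)^2 + 3*(7/3) = 61.4444


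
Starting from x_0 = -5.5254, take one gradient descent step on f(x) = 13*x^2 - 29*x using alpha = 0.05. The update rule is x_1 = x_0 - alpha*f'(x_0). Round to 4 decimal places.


We compute the gradient at x_0 and apply the update.
f'(x) = 26*x - 29
f'(-5.5254) = 26*-5.5254 - 29 = -172.6604
x_1 = -5.5254 - 0.05*-172.6604 = 3.1076


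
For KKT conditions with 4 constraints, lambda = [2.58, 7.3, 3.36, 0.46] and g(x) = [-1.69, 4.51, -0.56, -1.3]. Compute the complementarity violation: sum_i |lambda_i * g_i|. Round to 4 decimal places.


KKT complementary slackness check:
lambda_1 * g_1 = 2.58 * -1.69 = -4.3602
lambda_2 * g_2 = 7.3 * 4.51 = 32.923
lambda_3 * g_3 = 3.36 * -0.56 = -1.8816
lambda_4 * g_4 = 0.46 * -1.3 = -0.598
Total violation = 4.3602 + 32.923 + 1.8816 + 0.598 = 39.7628


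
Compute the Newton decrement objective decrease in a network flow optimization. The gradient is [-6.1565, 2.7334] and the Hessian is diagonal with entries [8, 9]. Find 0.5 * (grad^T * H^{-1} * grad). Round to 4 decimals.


Step 1: H is diagonal, so H^(-1) * g = [-0.7696, 0.3037].
Step 2: g^T H^(-1) g = sum_i g_i^2 / H_ii
  = (-6.1565)^2/8 + (2.7334)^2/9
  = 4.7378 + 0.8302 = 5.568
Step 3: Objective decrease = 0.5 * g^T H^(-1) g = 2.784


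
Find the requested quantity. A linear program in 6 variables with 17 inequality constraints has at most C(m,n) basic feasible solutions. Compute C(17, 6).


Each vertex corresponds to some choice of n active constraints out of m, so the number of vertices is at most C(m, n) = m! / (n!(m-n)!).
m = 17, n = 6
Numerator: 17 * 16 * 15 * 14 * 13 * 12
Denominator: 6! = 720
C(17, 6) = 12376


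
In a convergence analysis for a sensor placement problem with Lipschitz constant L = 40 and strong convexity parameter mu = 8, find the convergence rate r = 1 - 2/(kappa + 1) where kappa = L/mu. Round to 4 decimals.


Step 1: Compute the condition number.
kappa = L/mu = 40/8 = 5.0
Step 2: Compute the convergence rate.
r = 1 - 2/(kappa + 1) = 1 - 2*mu/(L + mu) = (L - mu)/(L + mu) = 32/48 = 0.6667


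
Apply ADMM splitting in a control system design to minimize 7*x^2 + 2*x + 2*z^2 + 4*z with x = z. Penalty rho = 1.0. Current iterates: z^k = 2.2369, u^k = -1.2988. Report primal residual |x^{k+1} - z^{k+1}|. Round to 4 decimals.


ADMM iteration with rho = 1.0, z^k = 2.2369, u^k = -1.2988
Step 1: x-update.
Minimize 7*x^2 + 2*x + (1.0/2)*(x - 2.2369 - 1.2988)^2
FOC: (2*7 + 1.0)*x = -2 + 1.0*(2.2369 + 1.2988)
x^{k+1} = 0.1024
Step 2: z-update.
Minimize 2*z^2 + 4*z + (1.0/2)*(0.1024 - z - 1.2988)^2
FOC: (2*2 + 1.0)*z = -4 + 1.0*(0.1024 - 1.2988)
z^{k+1} = -1.0393
Step 3: u-update.
u^{k+1} = -1.2988 + 0.1024 + 1.0393 = -0.1571
Step 4: Primal residual = |0.1024 + 1.0393| = 1.1417


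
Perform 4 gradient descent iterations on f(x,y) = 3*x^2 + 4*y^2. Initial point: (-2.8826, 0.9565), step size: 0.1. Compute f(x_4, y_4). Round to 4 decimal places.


Gradient descent on f(x,y) = 3*x^2 + 4*y^2.
Starting point: (-2.8826, 0.9565), alpha = 0.1
Step 1: grad_x = 2*3*-2.8826 = -17.2956, grad_y = 2*4*0.9565 = 7.652
  x_1 = -2.8826 - 0.1*-17.2956 = -1.153
  y_1 = 0.9565 - 0.1*7.652 = 0.1913
Step 2: grad_x = 2*3*-1.153 = -6.9182, grad_y = 2*4*0.1913 = 1.5304
  x_2 = -1.153 - 0.1*-6.9182 = -0.4612
  y_2 = 0.1913 - 0.1*1.5304 = 0.0383
Step 3: grad_x = 2*3*-0.4612 = -2.7673, grad_y = 2*4*0.0383 = 0.3061
  x_3 = -0.4612 - 0.1*-2.7673 = -0.1845
  y_3 = 0.0383 - 0.1*0.3061 = 0.0077
Step 4: grad_x = 2*3*-0.1845 = -1.1069, grad_y = 2*4*0.0077 = 0.0612
  x_4 = -0.1845 - 0.1*-1.1069 = -0.0738
  y_4 = 0.0077 - 0.1*0.0612 = 0.0015
f(-0.0738, 0.0015) = 3*(-0.0738)^2 + 4*0.0015^2 = 0.0163


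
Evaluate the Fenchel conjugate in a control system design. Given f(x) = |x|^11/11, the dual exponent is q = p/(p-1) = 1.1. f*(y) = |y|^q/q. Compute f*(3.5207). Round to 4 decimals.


The conjugate exponent q satisfies 1/p + 1/q = 1.
p = 11, so q = 11/(11 - 1) = 1.1
|y|^q = 3.5207^1.1 = 3.9929
f*(3.5207) = 3.9929 / 1.1 = 3.6299


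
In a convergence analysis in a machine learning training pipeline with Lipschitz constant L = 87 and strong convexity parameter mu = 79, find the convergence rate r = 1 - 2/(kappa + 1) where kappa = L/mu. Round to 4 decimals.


Step 1: Compute the condition number.
kappa = L/mu = 87/79 = 1.1013
Step 2: Compute the convergence rate.
r = 1 - 2/(kappa + 1) = 1 - 2*mu/(L + mu) = (L - mu)/(L + mu) = 8/166 = 0.0482


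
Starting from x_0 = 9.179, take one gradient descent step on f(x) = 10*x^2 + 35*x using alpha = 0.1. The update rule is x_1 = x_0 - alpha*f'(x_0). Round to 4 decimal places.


We compute the gradient at x_0 and apply the update.
f'(x) = 20*x + 35
f'(9.179) = 20*9.179 + 35 = 218.58
x_1 = 9.179 - 0.1*218.58 = -12.679


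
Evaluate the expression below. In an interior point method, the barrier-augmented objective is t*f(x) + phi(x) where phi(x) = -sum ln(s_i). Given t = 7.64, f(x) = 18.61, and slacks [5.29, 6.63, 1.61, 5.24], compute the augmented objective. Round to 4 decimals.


Step 1: Compute log-barrier.
ln values: [1.6658, 1.8916, 0.4762, 1.6563]
phi = -(1.6658 + 1.8916 + 0.4762 + 1.6563) = -5.69
Step 2: Compute augmented objective.
t*f(x) = 7.64*18.61 = 142.1804
Total = 142.1804 - 5.69 = 136.4904


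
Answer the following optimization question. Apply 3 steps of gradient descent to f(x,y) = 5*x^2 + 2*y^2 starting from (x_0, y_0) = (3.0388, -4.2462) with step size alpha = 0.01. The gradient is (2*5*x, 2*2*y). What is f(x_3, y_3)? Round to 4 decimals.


Gradient descent on f(x,y) = 5*x^2 + 2*y^2.
Starting point: (3.0388, -4.2462), alpha = 0.01
Step 1: grad_x = 2*5*3.0388 = 30.388, grad_y = 2*2*-4.2462 = -16.9848
  x_1 = 3.0388 - 0.01*30.388 = 2.7349
  y_1 = -4.2462 - 0.01*-16.9848 = -4.0764
Step 2: grad_x = 2*5*2.7349 = 27.3492, grad_y = 2*2*-4.0764 = -16.3054
  x_2 = 2.7349 - 0.01*27.3492 = 2.4614
  y_2 = -4.0764 - 0.01*-16.3054 = -3.9133
Step 3: grad_x = 2*5*2.4614 = 24.6143, grad_y = 2*2*-3.9133 = -15.6532
  x_3 = 2.4614 - 0.01*24.6143 = 2.2153
  y_3 = -3.9133 - 0.01*-15.6532 = -3.7568
f(2.2153, -3.7568) = 5*2.2153^2 + 2*(-3.7568)^2 = 52.764


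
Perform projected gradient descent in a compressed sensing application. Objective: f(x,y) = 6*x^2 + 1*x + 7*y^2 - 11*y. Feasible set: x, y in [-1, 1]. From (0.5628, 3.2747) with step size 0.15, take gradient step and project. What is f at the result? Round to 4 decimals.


Step 1: Compute gradient at (0.5628, 3.2747).
grad_x = 2*6*0.5628 + 1 = 7.7536
grad_y = 2*7*3.2747 - 11 = 34.8458
Step 2: Gradient step.
x_raw = 0.5628 - 0.15*7.7536 = -0.6002
y_raw = 3.2747 - 0.15*34.8458 = -1.9522
Step 3: Project onto [-1, 1].
x_proj = clip(-0.6002) = -0.6002
y_proj = clip(-1.9522) = -1.0
Step 4: Evaluate f.
f(-0.6002, -1.0) = 19.5615


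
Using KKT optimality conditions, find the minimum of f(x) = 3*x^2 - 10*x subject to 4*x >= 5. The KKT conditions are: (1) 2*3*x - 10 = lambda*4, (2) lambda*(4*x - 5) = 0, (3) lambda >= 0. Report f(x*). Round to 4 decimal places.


Step 1: Try lambda = 0 (constraint inactive).
Stationarity: 2*3*x - 10 = 0
x* = 10/(2*3) = 5/3 = 1.6667 (rounded; the exact value 5/3 is used below)
Check constraint: 4*1.6667 = 6.6668 >= 5 -- satisfied.
Step 2: Compute optimal value.
f(x*) = 3*(5/3)^2 - 10*(5/3) = -8.3333


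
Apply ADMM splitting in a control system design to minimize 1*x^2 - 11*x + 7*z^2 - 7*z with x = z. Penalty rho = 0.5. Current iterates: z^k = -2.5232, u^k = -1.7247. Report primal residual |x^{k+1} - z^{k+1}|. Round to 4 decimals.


ADMM iteration with rho = 0.5, z^k = -2.5232, u^k = -1.7247
Step 1: x-update.
Minimize 1*x^2 - 11*x + (0.5/2)*(x + 2.5232 - 1.7247)^2
FOC: (2*1 + 0.5)*x = 11 + 0.5*(-2.5232 + 1.7247)
x^{k+1} = 4.2403
Step 2: z-update.
Minimize 7*z^2 - 7*z + (0.5/2)*(4.2403 - z - 1.7247)^2
FOC: (2*7 + 0.5)*z = 7 + 0.5*(4.2403 - 1.7247)
z^{k+1} = 0.5695
Step 3: u-update.
u^{k+1} = -1.7247 + 4.2403 - 0.5695 = 1.9461
Step 4: Primal residual = |4.2403 - 0.5695| = 3.6708


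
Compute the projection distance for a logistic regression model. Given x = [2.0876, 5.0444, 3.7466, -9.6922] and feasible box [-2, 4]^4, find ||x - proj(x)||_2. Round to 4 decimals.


Project each component onto [-2, 4].
clip(2.0876) = 2.0876, clip(5.0444) = 4.0, clip(3.7466) = 3.7466, clip(-9.6922) = -2.0
Projection = [2.0876, 4.0, 3.7466, -2.0]
Squared diffs: [0.0, 1.0908, 0.0, 59.1699]
Distance = sqrt(60.2607) = 7.7628


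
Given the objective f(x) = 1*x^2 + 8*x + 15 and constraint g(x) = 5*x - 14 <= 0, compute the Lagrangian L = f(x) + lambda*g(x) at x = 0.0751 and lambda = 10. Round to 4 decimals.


Step 1: Evaluate f(x).
f(0.0751) = 1*0.0751^2 + 8*0.0751 + 15 = 15.6064
Step 2: Evaluate g(x).
g(0.0751) = 5*0.0751 - 14 = -13.6245
Step 3: Compute Lagrangian.
L = 15.6064 + 10*-13.6245 = -120.6386


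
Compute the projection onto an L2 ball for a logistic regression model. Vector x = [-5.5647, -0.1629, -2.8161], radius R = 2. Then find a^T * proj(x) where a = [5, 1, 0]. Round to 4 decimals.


Step 1: Compute ||x|| (intermediates to 6 decimals).
||x|| = sqrt((-5.5647)^2 + (-0.1629)^2 + (-2.8161)^2) = 6.238817
Step 2: Project.
Since ||x|| > R, scale = R/||x|| = 2/6.238817 = 0.320574, proj(x) = scale * x
proj(x) = [-1.783898, -0.052222, -0.902768]
Step 3: Dot product.
a^T * proj(x) = 5*(-1.783898) + 1*(-0.052222) + 0*(-0.902768) = -8.9717


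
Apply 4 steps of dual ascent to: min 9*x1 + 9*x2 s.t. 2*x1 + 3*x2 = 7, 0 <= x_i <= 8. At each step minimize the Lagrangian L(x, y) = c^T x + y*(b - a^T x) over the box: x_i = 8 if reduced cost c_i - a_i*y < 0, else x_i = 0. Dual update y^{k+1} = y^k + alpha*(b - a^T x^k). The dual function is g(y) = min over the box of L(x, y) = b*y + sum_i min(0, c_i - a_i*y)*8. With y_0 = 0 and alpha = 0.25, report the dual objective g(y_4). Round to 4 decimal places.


Dual ascent for LP: min 9*x1 + 9*x2, 2*x1 + 3*x2 = 7, 0 <= x_i <= 8
Step 1: y^k = 0.0, reduced costs: (9.0, 9.0)
  x^k = (0.0, 0.0), subgradient = b - a^T x = 7.0
  y^{k+1} = 0.0 + 0.25*7.0 = 1.75
Step 2: y^k = 1.75, reduced costs: (5.5, 3.75)
  x^k = (0.0, 0.0), subgradient = b - a^T x = 7.0
  y^{k+1} = 1.75 + 0.25*7.0 = 3.5
Step 3: y^k = 3.5, reduced costs: (2.0, -1.5)
  x^k = (0.0, 8.0), subgradient = b - a^T x = -17.0
  y^{k+1} = 3.5 + 0.25*-17.0 = -0.75
Step 4: y^k = -0.75, reduced costs: (10.5, 11.25)
  x^k = (0.0, 0.0), subgradient = b - a^T x = 7.0
  y^{k+1} = -0.75 + 0.25*7.0 = 1.0
Dual objective at y_4 = 1.0: reduced costs (7.0, 6.0), box minimizer x = (0.0, 0.0)
g(y_4) = b*y + (c1 - a1*y)*x1 + (c2 - a2*y)*x2 = 7*1.0 + 7.0*0.0 + 6.0*0.0 = 7.0 + 0.0 + 0.0 = 7.0


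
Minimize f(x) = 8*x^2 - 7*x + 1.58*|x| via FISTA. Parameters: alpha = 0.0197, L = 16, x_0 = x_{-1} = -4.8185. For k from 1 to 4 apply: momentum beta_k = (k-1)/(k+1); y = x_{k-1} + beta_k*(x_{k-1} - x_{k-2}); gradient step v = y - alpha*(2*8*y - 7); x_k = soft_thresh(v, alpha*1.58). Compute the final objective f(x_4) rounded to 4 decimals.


FISTA on f(x) = 8*x^2 - 7*x + 1.58*|x|
L = 16, alpha = 0.0197
Iteration 1: beta = 0.0, y = -4.8185 + 0.0*(-4.8185 + 4.8185) = -4.8185
  grad(y) = -84.096, v = y - alpha*grad = -3.1618
  prox(v) = soft_thresh(-3.1618, 0.0311) = -3.1307
Iteration 2: beta = 0.3333, y = -3.1307 + 0.3333*(-3.1307 + 4.8185) = -2.5681
  grad(y) = -48.0892, v = y - alpha*grad = -1.6207
  prox(v) = soft_thresh(-1.6207, 0.0311) = -1.5896
Iteration 3: beta = 0.5, y = -1.5896 + 0.5*(-1.5896 + 3.1307) = -0.819
  grad(y) = -20.1048, v = y - alpha*grad = -0.423
  prox(v) = soft_thresh(-0.423, 0.0311) = -0.3919
Iteration 4: beta = 0.6, y = -0.3919 + 0.6*(-0.3919 + 1.5896) = 0.3268
  grad(y) = -1.7715, v = y - alpha*grad = 0.3617
  prox(v) = soft_thresh(0.3617, 0.0311) = 0.3306
f(x_4) = 8*0.3306^2 - 7*0.3306 + 1.58*|0.3306| = -0.9175


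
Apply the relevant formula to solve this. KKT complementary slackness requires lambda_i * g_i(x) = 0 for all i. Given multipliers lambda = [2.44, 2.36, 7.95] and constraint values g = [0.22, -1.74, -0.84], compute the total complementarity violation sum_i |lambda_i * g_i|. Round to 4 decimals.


KKT complementary slackness check:
lambda_1 * g_1 = 2.44 * 0.22 = 0.5368
lambda_2 * g_2 = 2.36 * -1.74 = -4.1064
lambda_3 * g_3 = 7.95 * -0.84 = -6.678
Total violation = 0.5368 + 4.1064 + 6.678 = 11.3212


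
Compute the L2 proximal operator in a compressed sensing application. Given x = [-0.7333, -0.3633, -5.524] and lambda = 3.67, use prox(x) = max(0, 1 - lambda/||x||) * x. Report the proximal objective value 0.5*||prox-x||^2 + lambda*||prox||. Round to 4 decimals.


Step 1: Compute ||x||.
||x|| = 5.5843
Step 2: Compute scaling factor.
scale = max(0, 1 - 3.67/5.5843) = 0.3428
Step 3: prox(x) = [-0.2514, -0.1245, -1.8936]
||prox(x)|| = 1.9143
Step 4: Proximal objective.
0.5*||prox-x||^2 = 6.7345
lambda*||prox|| = 7.0255
Total = 13.7599


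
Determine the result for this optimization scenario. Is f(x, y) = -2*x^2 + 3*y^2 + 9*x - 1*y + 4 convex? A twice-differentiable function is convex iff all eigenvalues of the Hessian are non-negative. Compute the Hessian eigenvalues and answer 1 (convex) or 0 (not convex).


The Hessian of f(x,y) = -2*x^2 + 3*y^2 + 9*x - 1*y + 4 is:
H = [[-4, 0], [0, 6]]
Trace = -4 + 6 = 2
Determinant = -4*6 - (0)^2 = -24
Discriminant = (2)^2 - 4*-24 = 100.0
Eigenvalues: lambda_1 = -4.0, lambda_2 = 6.0
The function is not convex.

0


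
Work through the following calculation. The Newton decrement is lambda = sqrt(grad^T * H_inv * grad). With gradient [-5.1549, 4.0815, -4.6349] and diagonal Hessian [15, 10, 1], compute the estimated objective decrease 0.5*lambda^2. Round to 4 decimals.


Step 1: H is diagonal, so H^(-1) * g = [-0.3437, 0.4082, -4.6349].
Step 2: g^T H^(-1) g = sum_i g_i^2 / H_ii
  = (-5.1549)^2/15 + (4.0815)^2/10 + (-4.6349)^2/1
  = 1.7715 + 1.6659 + 21.4823 = 24.9197
Step 3: Objective decrease = 0.5 * g^T H^(-1) g = 12.4598


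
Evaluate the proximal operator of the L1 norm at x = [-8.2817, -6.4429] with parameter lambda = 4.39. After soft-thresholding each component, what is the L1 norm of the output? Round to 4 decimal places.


Soft-thresholding with lambda = 4.39:
prox(-8.2817) = sign(-8.2817)*max(|-8.2817| - 4.39, 0) = -3.8917
prox(-6.4429) = sign(-6.4429)*max(|-6.4429| - 4.39, 0) = -2.0529
prox(x) = [-3.8917, -2.0529]
||prox(x)||_1 = 3.8917 + 2.0529 = 5.9446


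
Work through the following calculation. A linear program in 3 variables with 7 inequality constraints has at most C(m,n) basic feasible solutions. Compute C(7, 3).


Each vertex corresponds to some choice of n active constraints out of m, so the number of vertices is at most C(m, n) = m! / (n!(m-n)!).
m = 7, n = 3
Numerator: 7 * 6 * 5
Denominator: 3! = 6
C(7, 3) = 35


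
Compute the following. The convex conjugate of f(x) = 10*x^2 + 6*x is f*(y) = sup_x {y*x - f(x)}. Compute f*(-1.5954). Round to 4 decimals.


f*(y) = sup_x {y*x - a*x^2 - b*x} = sup_x {(y-b)*x - a*x^2}
FOC: (y - b) - 2a*x = 0 => x* = (y - b)/(2a)
x* = (-1.5954 - 6)/(2*10) = -0.3798
f*(-1.5954) = (y-b)^2/(4a) = (-1.5954 - 6)^2/(4*10)
= 57.6901/40 = 1.4423


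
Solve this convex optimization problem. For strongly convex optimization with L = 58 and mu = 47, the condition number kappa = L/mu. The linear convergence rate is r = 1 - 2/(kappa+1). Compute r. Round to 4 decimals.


Step 1: Compute the condition number.
kappa = L/mu = 58/47 = 1.234
Step 2: Compute the convergence rate.
r = 1 - 2/(kappa + 1) = 1 - 2*mu/(L + mu) = (L - mu)/(L + mu) = 11/105 = 0.1048


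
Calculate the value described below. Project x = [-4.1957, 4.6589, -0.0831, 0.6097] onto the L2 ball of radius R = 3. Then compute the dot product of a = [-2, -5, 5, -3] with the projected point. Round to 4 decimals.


Step 1: Compute ||x|| (intermediates to 6 decimals).
||x|| = sqrt((-4.1957)^2 + 4.6589^2 + (-0.0831)^2 + 0.6097^2) = 6.299832
Step 2: Project.
Since ||x|| > R, scale = R/||x|| = 3/6.299832 = 0.476203, proj(x) = scale * x
proj(x) = [-1.998005, 2.218582, -0.039572, 0.290341]
Step 3: Dot product.
a^T * proj(x) = -2*(-1.998005) - 5*2.218582 + 5*(-0.039572) - 3*0.290341 = -8.1658


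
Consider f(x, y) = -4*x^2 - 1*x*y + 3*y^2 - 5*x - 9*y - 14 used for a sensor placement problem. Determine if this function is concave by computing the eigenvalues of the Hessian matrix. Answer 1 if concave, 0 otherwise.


The Hessian of f(x,y) = -4*x^2 - 1*x*y + 3*y^2 - 5*x - 9*y - 14 is:
H = [[-8, -1], [-1, 6]]
Trace = -8 + 6 = -2
Determinant = -8*6 - (-1)^2 = -49
Discriminant = (-2)^2 - 4*-49 = 200.0
Eigenvalues: lambda_1 = -8.0711, lambda_2 = 6.0711
The function is not concave.

0


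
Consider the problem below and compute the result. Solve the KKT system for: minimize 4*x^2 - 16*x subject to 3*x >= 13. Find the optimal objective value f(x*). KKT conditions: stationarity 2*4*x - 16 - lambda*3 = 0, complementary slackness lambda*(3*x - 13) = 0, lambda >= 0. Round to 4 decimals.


Step 1: Try lambda = 0 (constraint inactive).
x_unc = 16/(2*4) = 2.0
Check: 3*2.0 = 6.0 < 13 -- violated!
Step 2: Constraint must be active: 3*x = 13
x* = 13/3 = 4.3333 (rounded; the exact value 13/3 is used below)
lambda = (2*4*(13/3) - 16)/3 = 6.2222
Step 3: Compute optimal value.
f(x*) = 4*(13/3)^2 - 16*(13/3) = 5.7778


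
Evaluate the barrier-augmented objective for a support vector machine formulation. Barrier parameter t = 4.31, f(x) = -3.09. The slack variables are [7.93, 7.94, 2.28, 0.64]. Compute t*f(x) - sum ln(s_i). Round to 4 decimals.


Step 1: Compute log-barrier.
ln values: [2.0707, 2.0719, 0.8242, -0.4463]
phi = -(2.0707 + 2.0719 + 0.8242 - 0.4463) = -4.5205
Step 2: Compute augmented objective.
t*f(x) = 4.31*-3.09 = -13.3179
Total = -13.3179 - 4.5205 = -17.8384


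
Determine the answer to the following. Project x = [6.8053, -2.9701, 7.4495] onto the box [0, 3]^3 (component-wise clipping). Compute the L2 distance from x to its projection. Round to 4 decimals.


Project each component onto [0, 3].
clip(6.8053) = 3.0, clip(-2.9701) = 0.0, clip(7.4495) = 3.0
Projection = [3.0, 0.0, 3.0]
Squared diffs: [14.4803, 8.8215, 19.7981]
Distance = sqrt(43.0999) = 6.565


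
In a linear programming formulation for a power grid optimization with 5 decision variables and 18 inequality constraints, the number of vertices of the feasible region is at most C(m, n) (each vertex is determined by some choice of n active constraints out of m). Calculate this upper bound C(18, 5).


Each vertex corresponds to some choice of n active constraints out of m, so the number of vertices is at most C(m, n) = m! / (n!(m-n)!).
m = 18, n = 5
Numerator: 18 * 17 * 16 * 15 * 14
Denominator: 5! = 120
C(18, 5) = 8568


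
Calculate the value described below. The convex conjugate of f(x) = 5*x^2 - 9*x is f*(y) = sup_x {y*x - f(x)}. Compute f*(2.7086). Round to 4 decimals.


f*(y) = sup_x {y*x - a*x^2 - b*x} = sup_x {(y-b)*x - a*x^2}
FOC: (y - b) - 2a*x = 0 => x* = (y - b)/(2a)
x* = (2.7086 + 9)/(2*5) = 1.1709
f*(2.7086) = (y-b)^2/(4a) = (2.7086 + 9)^2/(4*5)
= 137.0913/20 = 6.8546


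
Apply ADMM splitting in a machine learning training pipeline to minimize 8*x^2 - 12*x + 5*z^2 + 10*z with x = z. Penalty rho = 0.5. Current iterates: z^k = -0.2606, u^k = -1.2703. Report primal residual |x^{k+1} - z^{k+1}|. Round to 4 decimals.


ADMM iteration with rho = 0.5, z^k = -0.2606, u^k = -1.2703
Step 1: x-update.
Minimize 8*x^2 - 12*x + (0.5/2)*(x + 0.2606 - 1.2703)^2
FOC: (2*8 + 0.5)*x = 12 + 0.5*(-0.2606 + 1.2703)
x^{k+1} = 0.7579
Step 2: z-update.
Minimize 5*z^2 + 10*z + (0.5/2)*(0.7579 - z - 1.2703)^2
FOC: (2*5 + 0.5)*z = -10 + 0.5*(0.7579 - 1.2703)
z^{k+1} = -0.9768
Step 3: u-update.
u^{k+1} = -1.2703 + 0.7579 + 0.9768 = 0.4644
Step 4: Primal residual = |0.7579 + 0.9768| = 1.7347


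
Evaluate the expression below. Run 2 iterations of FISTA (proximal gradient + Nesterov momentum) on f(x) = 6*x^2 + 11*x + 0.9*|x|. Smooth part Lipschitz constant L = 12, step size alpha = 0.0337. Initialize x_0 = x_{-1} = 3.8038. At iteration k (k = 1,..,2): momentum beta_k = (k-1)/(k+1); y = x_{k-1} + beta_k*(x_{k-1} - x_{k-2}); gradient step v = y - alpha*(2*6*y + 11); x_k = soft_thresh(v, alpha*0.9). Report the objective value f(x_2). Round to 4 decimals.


FISTA on f(x) = 6*x^2 + 11*x + 0.9*|x|
L = 12, alpha = 0.0337
Iteration 1: beta = 0.0, y = 3.8038 + 0.0*(3.8038 - 3.8038) = 3.8038
  grad(y) = 56.6456, v = y - alpha*grad = 1.8948
  prox(v) = soft_thresh(1.8948, 0.0303) = 1.8645
Iteration 2: beta = 0.3333, y = 1.8645 + 0.3333*(1.8645 - 3.8038) = 1.2181
  grad(y) = 25.617, v = y - alpha*grad = 0.3548
  prox(v) = soft_thresh(0.3548, 0.0303) = 0.3245
f(x_2) = 6*0.3245^2 + 11*0.3245 + 0.9*|0.3245| = 4.4927


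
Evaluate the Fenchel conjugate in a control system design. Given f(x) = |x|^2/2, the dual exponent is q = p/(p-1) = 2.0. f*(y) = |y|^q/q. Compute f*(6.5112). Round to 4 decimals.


The conjugate exponent q satisfies 1/p + 1/q = 1.
p = 2, so q = 2/(2 - 1) = 2.0
|y|^q = 6.5112^2.0 = 42.3957
f*(6.5112) = 42.3957 / 2.0 = 21.1979


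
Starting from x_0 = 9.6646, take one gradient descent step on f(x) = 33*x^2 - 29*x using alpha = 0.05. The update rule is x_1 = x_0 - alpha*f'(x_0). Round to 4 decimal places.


We compute the gradient at x_0 and apply the update.
f'(x) = 66*x - 29
f'(9.6646) = 66*9.6646 - 29 = 608.8636
x_1 = 9.6646 - 0.05*608.8636 = -20.7786


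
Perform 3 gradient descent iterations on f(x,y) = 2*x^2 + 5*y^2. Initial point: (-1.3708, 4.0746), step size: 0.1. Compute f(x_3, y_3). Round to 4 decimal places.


Gradient descent on f(x,y) = 2*x^2 + 5*y^2.
Starting point: (-1.3708, 4.0746), alpha = 0.1
Step 1: grad_x = 2*2*-1.3708 = -5.4832, grad_y = 2*5*4.0746 = 40.746
  x_1 = -1.3708 - 0.1*-5.4832 = -0.8225
  y_1 = 4.0746 - 0.1*40.746 = 0.0
Step 2: grad_x = 2*2*-0.8225 = -3.2899, grad_y = 2*5*0.0 = 0.0
  x_2 = -0.8225 - 0.1*-3.2899 = -0.4935
  y_2 = 0.0 - 0.1*0.0 = 0.0
Step 3: grad_x = 2*2*-0.4935 = -1.974, grad_y = 2*5*0.0 = 0.0
  x_3 = -0.4935 - 0.1*-1.974 = -0.2961
  y_3 = 0.0 - 0.1*0.0 = 0.0
f(-0.2961, 0.0) = 2*(-0.2961)^2 + 5*0.0^2 = 0.1753


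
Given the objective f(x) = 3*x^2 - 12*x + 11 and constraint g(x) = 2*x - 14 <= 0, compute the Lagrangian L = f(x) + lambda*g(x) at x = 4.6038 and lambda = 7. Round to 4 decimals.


Step 1: Evaluate f(x).
f(4.6038) = 3*4.6038^2 - 12*4.6038 + 11 = 19.3393
Step 2: Evaluate g(x).
g(4.6038) = 2*4.6038 - 14 = -4.7924
Step 3: Compute Lagrangian.
L = 19.3393 + 7*-4.7924 = -14.2075


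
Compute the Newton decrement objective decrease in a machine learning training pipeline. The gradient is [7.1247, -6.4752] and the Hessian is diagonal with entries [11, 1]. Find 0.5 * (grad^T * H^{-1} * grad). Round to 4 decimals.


Step 1: H is diagonal, so H^(-1) * g = [0.6477, -6.4752].
Step 2: g^T H^(-1) g = sum_i g_i^2 / H_ii
  = (7.1247)^2/11 + (-6.4752)^2/1
  = 4.6147 + 41.9282 = 46.5429
Step 3: Objective decrease = 0.5 * g^T H^(-1) g = 23.2714


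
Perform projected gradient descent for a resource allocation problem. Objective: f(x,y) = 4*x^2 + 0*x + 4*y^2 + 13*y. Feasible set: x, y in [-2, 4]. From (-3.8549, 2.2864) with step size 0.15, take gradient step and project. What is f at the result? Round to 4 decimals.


Step 1: Compute gradient at (-3.8549, 2.2864).
grad_x = 2*4*-3.8549 + 0 = -30.8392
grad_y = 2*4*2.2864 + 13 = 31.2912
Step 2: Gradient step.
x_raw = -3.8549 - 0.15*-30.8392 = 0.771
y_raw = 2.2864 - 0.15*31.2912 = -2.4073
Step 3: Project onto [-2, 4].
x_proj = clip(0.771) = 0.771
y_proj = clip(-2.4073) = -2.0
Step 4: Evaluate f.
f(0.771, -2.0) = -7.6224


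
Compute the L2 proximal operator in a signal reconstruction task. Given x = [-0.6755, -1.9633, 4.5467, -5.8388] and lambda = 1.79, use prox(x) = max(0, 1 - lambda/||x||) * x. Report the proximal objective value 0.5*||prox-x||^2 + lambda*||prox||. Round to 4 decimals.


Step 1: Compute ||x||.
||x|| = 7.686
Step 2: Compute scaling factor.
scale = max(0, 1 - 1.79/7.686) = 0.7671
Step 3: prox(x) = [-0.5182, -1.5061, 3.4878, -4.479]
||prox(x)|| = 5.896
Step 4: Proximal objective.
0.5*||prox-x||^2 = 1.6021
lambda*||prox|| = 10.5538
Total = 12.1559


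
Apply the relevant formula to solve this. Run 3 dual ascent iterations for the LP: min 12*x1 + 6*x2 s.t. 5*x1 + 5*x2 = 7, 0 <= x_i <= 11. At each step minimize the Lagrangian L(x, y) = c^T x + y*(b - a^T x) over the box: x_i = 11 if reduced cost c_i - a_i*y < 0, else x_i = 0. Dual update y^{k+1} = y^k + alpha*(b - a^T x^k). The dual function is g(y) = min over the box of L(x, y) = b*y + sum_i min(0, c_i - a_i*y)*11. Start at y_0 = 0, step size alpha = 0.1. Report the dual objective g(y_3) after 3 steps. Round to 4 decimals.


Dual ascent for LP: min 12*x1 + 6*x2, 5*x1 + 5*x2 = 7, 0 <= x_i <= 11
Step 1: y^k = 0.0, reduced costs: (12.0, 6.0)
  x^k = (0.0, 0.0), subgradient = b - a^T x = 7.0
  y^{k+1} = 0.0 + 0.1*7.0 = 0.7
Step 2: y^k = 0.7, reduced costs: (8.5, 2.5)
  x^k = (0.0, 0.0), subgradient = b - a^T x = 7.0
  y^{k+1} = 0.7 + 0.1*7.0 = 1.4
Step 3: y^k = 1.4, reduced costs: (5.0, -1.0)
  x^k = (0.0, 11.0), subgradient = b - a^T x = -48.0
  y^{k+1} = 1.4 + 0.1*-48.0 = -3.4
Dual objective at y_3 = -3.4: reduced costs (29.0, 23.0), box minimizer x = (0.0, 0.0)
g(y_3) = b*y + (c1 - a1*y)*x1 + (c2 - a2*y)*x2 = 7*(-3.4) + 29.0*0.0 + 23.0*0.0 = -23.8 + 0.0 + 0.0 = -23.8


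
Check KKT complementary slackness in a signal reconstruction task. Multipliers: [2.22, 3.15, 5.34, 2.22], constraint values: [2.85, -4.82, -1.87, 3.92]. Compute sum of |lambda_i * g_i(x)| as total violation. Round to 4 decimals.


KKT complementary slackness check:
lambda_1 * g_1 = 2.22 * 2.85 = 6.327
lambda_2 * g_2 = 3.15 * -4.82 = -15.183
lambda_3 * g_3 = 5.34 * -1.87 = -9.9858
lambda_4 * g_4 = 2.22 * 3.92 = 8.7024
Total violation = 6.327 + 15.183 + 9.9858 + 8.7024 = 40.1982


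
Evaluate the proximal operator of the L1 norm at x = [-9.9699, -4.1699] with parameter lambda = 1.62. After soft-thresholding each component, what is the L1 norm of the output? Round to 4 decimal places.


Soft-thresholding with lambda = 1.62:
prox(-9.9699) = sign(-9.9699)*max(|-9.9699| - 1.62, 0) = -8.3499
prox(-4.1699) = sign(-4.1699)*max(|-4.1699| - 1.62, 0) = -2.5499
prox(x) = [-8.3499, -2.5499]
||prox(x)||_1 = 8.3499 + 2.5499 = 10.8998


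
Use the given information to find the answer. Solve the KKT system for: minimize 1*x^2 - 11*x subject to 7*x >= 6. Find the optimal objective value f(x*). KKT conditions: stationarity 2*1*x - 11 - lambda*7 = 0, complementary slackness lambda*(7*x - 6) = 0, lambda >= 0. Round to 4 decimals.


Step 1: Try lambda = 0 (constraint inactive).
Stationarity: 2*1*x - 11 = 0
x* = 11/(2*1) = 5.5
Check constraint: 7*5.5 = 38.5 >= 6 -- satisfied.
Step 2: Compute optimal value.
f(x*) = 1*5.5^2 - 11*5.5 = -30.25


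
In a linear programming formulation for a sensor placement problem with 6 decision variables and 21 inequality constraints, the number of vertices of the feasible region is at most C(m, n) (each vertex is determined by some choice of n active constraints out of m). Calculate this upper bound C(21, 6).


Each vertex corresponds to some choice of n active constraints out of m, so the number of vertices is at most C(m, n) = m! / (n!(m-n)!).
m = 21, n = 6
Numerator: 21 * 20 * 19 * 18 * 17 * 16
Denominator: 6! = 720
C(21, 6) = 54264


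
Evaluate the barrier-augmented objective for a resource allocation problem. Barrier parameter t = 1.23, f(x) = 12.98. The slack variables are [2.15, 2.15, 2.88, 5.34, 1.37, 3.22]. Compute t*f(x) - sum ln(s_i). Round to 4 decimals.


Step 1: Compute log-barrier.
ln values: [0.7655, 0.7655, 1.0578, 1.6752, 0.3148, 1.1694]
phi = -(0.7655 + 0.7655 + 1.0578 + 1.6752 + 0.3148 + 1.1694) = -5.7481
Step 2: Compute augmented objective.
t*f(x) = 1.23*12.98 = 15.9654
Total = 15.9654 - 5.7481 = 10.2173


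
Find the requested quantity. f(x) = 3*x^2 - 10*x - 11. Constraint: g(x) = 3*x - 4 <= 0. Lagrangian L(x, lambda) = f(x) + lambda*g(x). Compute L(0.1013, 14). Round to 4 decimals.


Step 1: Evaluate f(x).
f(0.1013) = 3*0.1013^2 - 10*0.1013 - 11 = -11.9822
Step 2: Evaluate g(x).
g(0.1013) = 3*0.1013 - 4 = -3.6961
Step 3: Compute Lagrangian.
L = -11.9822 + 14*-3.6961 = -63.7276


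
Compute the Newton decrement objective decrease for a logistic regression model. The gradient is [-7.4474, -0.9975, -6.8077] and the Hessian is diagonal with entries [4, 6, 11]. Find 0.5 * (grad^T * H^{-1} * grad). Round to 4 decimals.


Step 1: H is diagonal, so H^(-1) * g = [-1.8619, -0.1663, -0.6189].
Step 2: g^T H^(-1) g = sum_i g_i^2 / H_ii
  = (-7.4474)^2/4 + (-0.9975)^2/6 + (-6.8077)^2/11
  = 13.8659 + 0.1658 + 4.2132 = 18.2449
Step 3: Objective decrease = 0.5 * g^T H^(-1) g = 9.1225


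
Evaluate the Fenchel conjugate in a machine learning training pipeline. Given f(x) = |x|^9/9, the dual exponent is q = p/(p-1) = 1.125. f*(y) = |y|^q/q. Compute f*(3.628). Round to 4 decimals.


The conjugate exponent q satisfies 1/p + 1/q = 1.
p = 9, so q = 9/(9 - 1) = 1.125
|y|^q = 3.628^1.125 = 4.2621
f*(3.628) = 4.2621 / 1.125 = 3.7886


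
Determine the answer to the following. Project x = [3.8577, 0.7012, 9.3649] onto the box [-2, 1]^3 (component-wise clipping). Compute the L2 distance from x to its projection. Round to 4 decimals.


Project each component onto [-2, 1].
clip(3.8577) = 1.0, clip(0.7012) = 0.7012, clip(9.3649) = 1.0
Projection = [1.0, 0.7012, 1.0]
Squared diffs: [8.1664, 0.0, 69.9716]
Distance = sqrt(78.138) = 8.8396


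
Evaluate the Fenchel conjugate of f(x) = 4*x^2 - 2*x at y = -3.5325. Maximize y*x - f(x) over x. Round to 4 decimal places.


f*(y) = sup_x {y*x - a*x^2 - b*x} = sup_x {(y-b)*x - a*x^2}
FOC: (y - b) - 2a*x = 0 => x* = (y - b)/(2a)
x* = (-3.5325 + 2)/(2*4) = -0.1916
f*(-3.5325) = (y-b)^2/(4a) = (-3.5325 + 2)^2/(4*4)
= 2.3486/16 = 0.1468


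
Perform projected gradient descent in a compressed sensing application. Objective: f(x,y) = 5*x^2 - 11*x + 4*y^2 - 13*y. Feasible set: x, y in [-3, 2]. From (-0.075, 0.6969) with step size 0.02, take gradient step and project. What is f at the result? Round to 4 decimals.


Step 1: Compute gradient at (-0.075, 0.6969).
grad_x = 2*5*-0.075 - 11 = -11.75
grad_y = 2*4*0.6969 - 13 = -7.4248
Step 2: Gradient step.
x_raw = -0.075 - 0.02*-11.75 = 0.16
y_raw = 0.6969 - 0.02*-7.4248 = 0.8454
Step 3: Project onto [-3, 2].
x_proj = clip(0.16) = 0.16
y_proj = clip(0.8454) = 0.8454
Step 4: Evaluate f.
f(0.16, 0.8454) = -9.7634


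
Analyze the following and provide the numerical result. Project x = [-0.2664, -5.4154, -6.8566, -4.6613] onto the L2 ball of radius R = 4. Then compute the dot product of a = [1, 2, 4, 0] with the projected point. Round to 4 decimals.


Step 1: Compute ||x|| (intermediates to 6 decimals).
||x|| = sqrt((-0.2664)^2 + (-5.4154)^2 + (-6.8566)^2 + (-4.6613)^2) = 9.906473
Step 2: Project.
Since ||x|| > R, scale = R/||x|| = 4/9.906473 = 0.403776, proj(x) = scale * x
proj(x) = [-0.107566, -2.186609, -2.768531, -1.882121]
Step 3: Dot product.
a^T * proj(x) = 1*(-0.107566) + 2*(-2.186609) + 4*(-2.768531) + 0*(-1.882121) = -15.5549


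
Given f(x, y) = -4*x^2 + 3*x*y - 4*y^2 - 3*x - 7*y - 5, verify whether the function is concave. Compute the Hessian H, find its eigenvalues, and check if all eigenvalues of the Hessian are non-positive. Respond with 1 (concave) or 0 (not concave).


The Hessian of f(x,y) = -4*x^2 + 3*x*y - 4*y^2 - 3*x - 7*y - 5 is:
H = [[-8, 3], [3, -8]]
Trace = -8 - 8 = -16
Determinant = -8*-8 - (3)^2 = 55
Discriminant = (-16)^2 - 4*55 = 36.0
Eigenvalues: lambda_1 = -11.0, lambda_2 = -5.0
The function is concave.

1


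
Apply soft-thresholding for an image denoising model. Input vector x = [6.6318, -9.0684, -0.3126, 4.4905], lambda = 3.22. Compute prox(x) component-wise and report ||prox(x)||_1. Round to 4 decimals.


Soft-thresholding with lambda = 3.22:
prox(6.6318) = sign(6.6318)*max(|6.6318| - 3.22, 0) = 3.4118
prox(-9.0684) = sign(-9.0684)*max(|-9.0684| - 3.22, 0) = -5.8484
prox(-0.3126) = sign(-0.3126)*max(|-0.3126| - 3.22, 0) = 0.0
prox(4.4905) = sign(4.4905)*max(|4.4905| - 3.22, 0) = 1.2705
prox(x) = [3.4118, -5.8484, 0.0, 1.2705]
||prox(x)||_1 = 3.4118 + 5.8484 + 0.0 + 1.2705 = 10.5307


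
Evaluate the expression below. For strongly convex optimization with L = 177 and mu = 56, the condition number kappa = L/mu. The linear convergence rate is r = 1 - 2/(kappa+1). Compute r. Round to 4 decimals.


Step 1: Compute the condition number.
kappa = L/mu = 177/56 = 3.1607
Step 2: Compute the convergence rate.
r = 1 - 2/(kappa + 1) = 1 - 2*mu/(L + mu) = (L - mu)/(L + mu) = 121/233 = 0.5193


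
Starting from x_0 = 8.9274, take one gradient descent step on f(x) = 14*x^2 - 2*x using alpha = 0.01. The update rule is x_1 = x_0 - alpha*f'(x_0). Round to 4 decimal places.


We compute the gradient at x_0 and apply the update.
f'(x) = 28*x - 2
f'(8.9274) = 28*8.9274 - 2 = 247.9672
x_1 = 8.9274 - 0.01*247.9672 = 6.4477


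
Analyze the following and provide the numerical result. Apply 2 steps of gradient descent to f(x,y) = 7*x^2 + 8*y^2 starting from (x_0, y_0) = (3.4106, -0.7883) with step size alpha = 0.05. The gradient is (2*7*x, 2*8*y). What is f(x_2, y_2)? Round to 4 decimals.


Gradient descent on f(x,y) = 7*x^2 + 8*y^2.
Starting point: (3.4106, -0.7883), alpha = 0.05
Step 1: grad_x = 2*7*3.4106 = 47.7484, grad_y = 2*8*-0.7883 = -12.6128
  x_1 = 3.4106 - 0.05*47.7484 = 1.0232
  y_1 = -0.7883 - 0.05*-12.6128 = -0.1577
Step 2: grad_x = 2*7*1.0232 = 14.3245, grad_y = 2*8*-0.1577 = -2.5226
  x_2 = 1.0232 - 0.05*14.3245 = 0.307
  y_2 = -0.1577 - 0.05*-2.5226 = -0.0315
f(0.307, -0.0315) = 7*0.307^2 + 8*(-0.0315)^2 = 0.6675
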